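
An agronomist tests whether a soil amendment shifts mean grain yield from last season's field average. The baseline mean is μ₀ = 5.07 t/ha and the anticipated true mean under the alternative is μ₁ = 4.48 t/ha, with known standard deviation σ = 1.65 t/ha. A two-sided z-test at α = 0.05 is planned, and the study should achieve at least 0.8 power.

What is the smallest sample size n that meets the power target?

Standardized effect: d = |μ₁ − μ₀| / σ = |4.48 − 5.07| / 1.65 = 0.3576
For power 0.8 need Φ(δ − z_{0.025}) = 0.8, so δ = z_{0.025} + z_{0.20} = 1.960 + 0.842 = 2.802.
(Ignoring the negligible lower-tail rejection probability gives the usual closed-form inversion.)
δ = d·√n ⇒ n = (δ/d)² = (2.802 / 0.3576)² = 61.39.
Round up to the next whole unit.

n = 62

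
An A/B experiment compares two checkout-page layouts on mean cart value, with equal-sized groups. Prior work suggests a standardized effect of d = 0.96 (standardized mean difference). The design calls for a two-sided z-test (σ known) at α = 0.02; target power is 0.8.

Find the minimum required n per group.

n = 22 per group

Set Φ(δ − 2.326) = 0.8; then δ − 2.326 = Φ⁻¹(0.8) = 0.842, giving δ = 3.168.
(Ignoring the negligible lower-tail rejection probability gives the usual closed-form inversion.)
δ = d·√(n/2) ⇒ n = 2(δ/d)² = 2 × (3.168 / 0.96)² = 21.78.
Round up to the next whole unit.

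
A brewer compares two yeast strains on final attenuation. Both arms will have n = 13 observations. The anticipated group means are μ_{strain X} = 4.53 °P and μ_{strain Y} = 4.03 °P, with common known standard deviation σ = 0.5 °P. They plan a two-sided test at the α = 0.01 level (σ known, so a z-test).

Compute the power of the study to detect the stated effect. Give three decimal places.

Standardized effect: d = |μ_{strain X} − μ_{strain Y}| / σ = |4.53 − 4.03| / 0.5 = 1.0000
Noncentrality parameter: δ = d·√(n/2) = 1.0000 × √(13/2) = 2.5495
Two-sided α = 0.01 → critical value z_{0.005} = 2.576.
Power = Φ(δ − 2.576) + Φ(−δ − 2.576) = Φ(-0.026) + Φ(-5.125) = 0.4895 + 0.0000 = 0.4895.

Power ≈ 0.490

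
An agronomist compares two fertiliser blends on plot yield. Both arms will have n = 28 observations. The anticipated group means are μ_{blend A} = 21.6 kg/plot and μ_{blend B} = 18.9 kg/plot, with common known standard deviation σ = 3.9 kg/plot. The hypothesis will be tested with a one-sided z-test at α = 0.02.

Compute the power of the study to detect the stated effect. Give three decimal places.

Power ≈ 0.704

Standardized effect: d = |μ_{blend A} − μ_{blend B}| / σ = |21.6 − 18.9| / 3.9 = 0.6923
Noncentrality parameter: δ = d·√(n/2) = 0.6923 × √(28/2) = 2.5904
One-sided α = 0.02 → critical value z_{0.02} = 2.054.
Power = P(Z > 2.054 − δ) = Φ(0.537) = 0.7042.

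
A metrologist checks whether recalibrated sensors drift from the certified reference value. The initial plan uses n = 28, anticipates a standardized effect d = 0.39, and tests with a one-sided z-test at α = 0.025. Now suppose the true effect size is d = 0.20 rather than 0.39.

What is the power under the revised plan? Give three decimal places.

Power ≈ 0.184

With d = 0.20: δ = d·√n = 0.20 × √28 = 1.0583. Critical value z_{0.025} = 1.960.
Revised power = P(Z > 1.960 − δ) = Φ(-0.902) = 0.1836.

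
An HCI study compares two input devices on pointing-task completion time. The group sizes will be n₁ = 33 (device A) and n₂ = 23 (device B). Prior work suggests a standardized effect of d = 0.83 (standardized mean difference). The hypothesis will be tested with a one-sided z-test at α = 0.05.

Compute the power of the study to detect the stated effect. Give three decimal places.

Power ≈ 0.921

Noncentrality parameter: δ = d / √(1/n₁ + 1/n₂) = 0.83 / √(1/33 + 1/23) = 3.0557
Critical value for a one-sided test at α = 0.05: z_α = 1.645.
Power = Φ(δ − 1.645) = Φ(1.411) = 0.9208.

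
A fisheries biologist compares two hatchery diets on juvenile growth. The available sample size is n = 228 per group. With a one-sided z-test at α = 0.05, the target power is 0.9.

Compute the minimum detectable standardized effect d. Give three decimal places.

Need Φ(δ − 1.645) = 0.9, so δ = 1.645 + 1.282 = 2.926.
δ = d·√(n/2) ⇒ d = δ/√(n/2) = 2.926/√(228/2) = 0.2741.

d ≈ 0.274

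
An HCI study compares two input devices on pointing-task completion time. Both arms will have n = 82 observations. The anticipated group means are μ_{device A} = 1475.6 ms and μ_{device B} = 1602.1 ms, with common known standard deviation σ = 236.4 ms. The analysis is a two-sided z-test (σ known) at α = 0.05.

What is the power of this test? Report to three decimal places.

Standardized effect: d = |μ_{device A} − μ_{device B}| / σ = |1475.6 − 1602.1| / 236.4 = 0.5351
Noncentrality parameter: δ = d·√(n/2) = 0.5351 × √(82/2) = 3.4264
Two-sided α = 0.05 → critical value z_{0.025} = 1.960.
Power = Φ(δ − 1.960) + Φ(−δ − 1.960) = Φ(1.466) + Φ(-5.386) = 0.9287 + 0.0000 = 0.9287.

Power ≈ 0.929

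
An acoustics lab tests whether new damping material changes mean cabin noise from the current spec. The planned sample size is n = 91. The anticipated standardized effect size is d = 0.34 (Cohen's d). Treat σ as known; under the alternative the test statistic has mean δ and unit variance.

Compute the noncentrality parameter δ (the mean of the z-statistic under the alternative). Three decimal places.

The noncentrality parameter scales effect size by the design's sample-size factor: δ = d·√n = 0.34 × √91 = 3.2434

δ ≈ 3.243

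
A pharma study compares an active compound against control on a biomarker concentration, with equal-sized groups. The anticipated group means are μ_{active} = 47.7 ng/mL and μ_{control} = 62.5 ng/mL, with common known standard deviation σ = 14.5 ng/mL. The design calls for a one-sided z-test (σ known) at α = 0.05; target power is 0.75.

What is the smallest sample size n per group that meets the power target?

Standardized effect: d = |μ_{active} − μ_{control}| / σ = |47.7 − 62.5| / 14.5 = 1.0207
For power 0.75 need Φ(δ − z_{0.05}) = 0.75, so δ = z_{0.05} + z_{0.25} = 1.645 + 0.674 = 2.319.
δ = d·√(n/2) ⇒ n = 2(δ/d)² = 2 × (2.319 / 1.0207)² = 10.33.
Rounding up, n = 11 per group.

n = 11 per group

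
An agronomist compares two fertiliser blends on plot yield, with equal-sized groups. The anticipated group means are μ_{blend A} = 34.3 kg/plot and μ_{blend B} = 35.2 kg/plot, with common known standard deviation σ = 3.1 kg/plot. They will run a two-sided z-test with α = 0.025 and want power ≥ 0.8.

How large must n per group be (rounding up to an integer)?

n = 226 per group

Standardized effect: d = |μ_{blend A} − μ_{blend B}| / σ = |34.3 − 35.2| / 3.1 = 0.2903
Set Φ(δ − 2.241) = 0.8; then δ − 2.241 = Φ⁻¹(0.8) = 0.842, giving δ = 3.083.
(For δ > 0 the lower-tail rejection region contributes negligibly to power, so the one-term inversion is standard.)
δ = d·√(n/2) ⇒ n = 2(δ/d)² = 2 × (3.083 / 0.2903)² = 225.54.
Rounding up, n = 226 per group.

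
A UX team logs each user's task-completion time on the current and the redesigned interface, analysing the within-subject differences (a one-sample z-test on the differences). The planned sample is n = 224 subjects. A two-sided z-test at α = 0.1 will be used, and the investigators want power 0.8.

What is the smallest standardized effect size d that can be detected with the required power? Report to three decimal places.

Need Φ(δ − 1.645) = 0.8, so δ = 1.645 + 0.842 = 2.486.
(Lower-tail contribution to power is negligible for δ > 0.)
δ = d·√n ⇒ d = δ/√n = 2.486/√224 = 0.1661.

d ≈ 0.166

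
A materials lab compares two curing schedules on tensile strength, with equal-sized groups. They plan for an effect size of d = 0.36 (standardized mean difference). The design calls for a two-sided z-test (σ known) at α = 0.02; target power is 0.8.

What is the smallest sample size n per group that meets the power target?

Set Φ(δ − 2.326) = 0.8; then δ − 2.326 = Φ⁻¹(0.8) = 0.842, giving δ = 3.168.
(For δ > 0 the lower-tail rejection region contributes negligibly to power, so the one-term inversion is standard.)
δ = d·√(n/2) ⇒ n = 2(δ/d)² = 2 × (3.168 / 0.36)² = 154.88.
Rounding up, n = 155 per group.

n = 155 per group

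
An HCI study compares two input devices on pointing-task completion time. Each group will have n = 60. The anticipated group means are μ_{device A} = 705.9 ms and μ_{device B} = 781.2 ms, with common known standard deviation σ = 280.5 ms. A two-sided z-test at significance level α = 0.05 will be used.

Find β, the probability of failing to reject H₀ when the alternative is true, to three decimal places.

β ≈ 0.687

Standardized effect: d = |μ_{device A} − μ_{device B}| / σ = |705.9 − 781.2| / 280.5 = 0.2684
Noncentrality parameter: δ = d·√(n/2) = 0.2684 × √(60/2) = 1.4704
Critical value for a two-sided test at α = 0.05: z_{α/2} = 1.960.
Power = Φ(δ − 1.960) + Φ(−δ − 1.960) = Φ(-0.490) + Φ(-3.430) = 0.3122 + 0.0003 = 0.3125.
Type II error: β = 1 − power = 1 − 0.3125 = 0.6875.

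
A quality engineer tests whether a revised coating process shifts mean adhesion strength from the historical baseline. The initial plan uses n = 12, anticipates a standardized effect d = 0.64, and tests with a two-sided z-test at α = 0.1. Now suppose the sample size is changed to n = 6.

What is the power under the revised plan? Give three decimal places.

With n = 6: δ = d·√n = 0.64 × √6 = 1.5677. Critical value z_{0.05} = 1.645.
Revised power = Φ(δ − 1.645) + Φ(−δ − 1.645) = Φ(-0.077) + Φ(-3.213) = 0.4692 + 0.0007 = 0.4699.

Power ≈ 0.470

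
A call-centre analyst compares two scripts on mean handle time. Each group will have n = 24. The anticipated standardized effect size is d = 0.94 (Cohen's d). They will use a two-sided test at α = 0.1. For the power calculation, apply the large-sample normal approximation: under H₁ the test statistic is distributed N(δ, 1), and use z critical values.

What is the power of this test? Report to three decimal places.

Noncentrality parameter: δ = d·√(n/2) = 0.94 × √(24/2) = 3.2563
Critical value for a two-sided test at α = 0.1: z_{α/2} = 1.645.
Power = Φ(δ − 1.645) + Φ(−δ − 1.645) = Φ(1.611) + Φ(-4.901) = 0.9465 + 0.0000 = 0.9465.

Power ≈ 0.946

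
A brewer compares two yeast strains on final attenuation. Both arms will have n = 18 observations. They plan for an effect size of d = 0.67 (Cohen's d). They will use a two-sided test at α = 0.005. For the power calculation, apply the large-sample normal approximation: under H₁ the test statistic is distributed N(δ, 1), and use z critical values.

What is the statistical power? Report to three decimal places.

Noncentrality parameter: δ = d·√(n/2) = 0.67 × √(18/2) = 2.0100
Two-sided α = 0.005 → critical value z_{0.0025} = 2.807.
Power = Φ(δ − 2.807) + Φ(−δ − 2.807) = Φ(-0.797) + Φ(-4.817) = 0.2127 + 0.0000 = 0.2127.

Power ≈ 0.213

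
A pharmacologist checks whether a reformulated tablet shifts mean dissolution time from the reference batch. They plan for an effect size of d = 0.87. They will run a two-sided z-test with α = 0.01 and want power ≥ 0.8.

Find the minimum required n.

n = 16

For power 0.8 need Φ(δ − z_{0.005}) = 0.8, so δ = z_{0.005} + z_{0.20} = 2.576 + 0.842 = 3.417.
(The Φ(−δ − z_{α/2}) term is vanishingly small for δ > 0 and is dropped in the standard sample-size formula.)
δ = d·√n ⇒ n = (δ/d)² = (3.417 / 0.87)² = 15.43.
Rounding up, n = 16.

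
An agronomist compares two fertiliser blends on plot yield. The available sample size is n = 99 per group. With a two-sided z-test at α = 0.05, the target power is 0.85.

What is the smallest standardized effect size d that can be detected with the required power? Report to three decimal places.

Need Φ(δ − 1.960) = 0.85, so δ = 1.960 + 1.036 = 2.996.
(The second rejection-region term Φ(−δ − z_{α/2}) is negligible and dropped.)
δ = d·√(n/2) ⇒ d = δ/√(n/2) = 2.996/√(99/2) = 0.4259.

d ≈ 0.426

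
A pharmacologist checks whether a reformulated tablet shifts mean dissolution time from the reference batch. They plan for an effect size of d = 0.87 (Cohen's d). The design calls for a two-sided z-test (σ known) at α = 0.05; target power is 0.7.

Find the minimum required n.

Set Φ(δ − 1.960) = 0.7; then δ − 1.960 = Φ⁻¹(0.7) = 0.524, giving δ = 2.484.
(The Φ(−δ − z_{α/2}) term is vanishingly small for δ > 0 and is dropped in the standard sample-size formula.)
δ = d·√n ⇒ n = (δ/d)² = (2.484 / 0.87)² = 8.15.
Rounding up, n = 9.

n = 9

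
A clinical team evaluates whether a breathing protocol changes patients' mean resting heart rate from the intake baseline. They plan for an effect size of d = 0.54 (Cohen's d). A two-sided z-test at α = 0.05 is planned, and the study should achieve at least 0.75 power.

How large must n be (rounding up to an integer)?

n = 24

For power 0.75 need Φ(δ − z_{0.025}) = 0.75, so δ = z_{0.025} + z_{0.25} = 1.960 + 0.674 = 2.634.
(For δ > 0 the lower-tail rejection region contributes negligibly to power, so the one-term inversion is standard.)
δ = d·√n ⇒ n = (δ/d)² = (2.634 / 0.54)² = 23.80.
Round up to the next whole unit.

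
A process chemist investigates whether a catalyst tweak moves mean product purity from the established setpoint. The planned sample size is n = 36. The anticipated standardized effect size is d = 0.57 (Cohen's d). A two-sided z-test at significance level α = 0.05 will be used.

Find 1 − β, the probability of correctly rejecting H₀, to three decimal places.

Noncentrality parameter: δ = d·√n = 0.57 × √36 = 3.4200
Two-sided α = 0.05 → critical value z_{0.025} = 1.960.
Power = Φ(δ − 1.960) + Φ(−δ − 1.960) = Φ(1.460) + Φ(-5.380) = 0.9279 + 0.0000 = 0.9279.

Power ≈ 0.928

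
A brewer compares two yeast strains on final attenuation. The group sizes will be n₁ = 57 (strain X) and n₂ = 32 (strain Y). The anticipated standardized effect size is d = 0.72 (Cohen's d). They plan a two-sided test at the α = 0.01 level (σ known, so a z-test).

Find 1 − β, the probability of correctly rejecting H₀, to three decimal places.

Noncentrality parameter: δ = d / √(1/n₁ + 1/n₂) = 0.72 / √(1/57 + 1/32) = 3.2595
Two-sided α = 0.01 → critical value z_{0.005} = 2.576.
Power = Φ(δ − 2.576) + Φ(−δ − 2.576) = Φ(0.684) + Φ(-5.835) = 0.7529 + 0.0000 = 0.7529.

Power ≈ 0.753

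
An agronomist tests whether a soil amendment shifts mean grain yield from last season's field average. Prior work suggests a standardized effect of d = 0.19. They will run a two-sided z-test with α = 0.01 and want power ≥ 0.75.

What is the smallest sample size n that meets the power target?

Set Φ(δ − 2.576) = 0.75; then δ − 2.576 = Φ⁻¹(0.75) = 0.674, giving δ = 3.250.
(Ignoring the negligible lower-tail rejection probability gives the usual closed-form inversion.)
δ = d·√n ⇒ n = (δ/d)² = (3.250 / 0.19)² = 292.65.
Round up to the next whole unit.

n = 293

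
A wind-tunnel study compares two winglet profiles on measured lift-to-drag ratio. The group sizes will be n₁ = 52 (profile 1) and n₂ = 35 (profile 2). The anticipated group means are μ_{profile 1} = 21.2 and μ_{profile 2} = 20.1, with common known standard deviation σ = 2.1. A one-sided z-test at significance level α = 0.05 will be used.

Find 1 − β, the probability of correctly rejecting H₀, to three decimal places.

Standardized effect: d = |μ_{profile 1} − μ_{profile 2}| / σ = |21.2 − 20.1| / 2.1 = 0.5238
Noncentrality parameter: δ = d / √(1/n₁ + 1/n₂) = 0.5238 / √(1/52 + 1/35) = 2.3958
Critical value for a one-sided test at α = 0.05: z_α = 1.645.
Power = P(Z > 1.645 − δ) = Φ(0.751) = 0.7737.

Power ≈ 0.774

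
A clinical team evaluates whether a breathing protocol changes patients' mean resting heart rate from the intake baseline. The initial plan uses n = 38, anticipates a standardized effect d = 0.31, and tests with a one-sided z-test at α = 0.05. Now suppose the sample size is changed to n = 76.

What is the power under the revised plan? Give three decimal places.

Power ≈ 0.855

With n = 76: δ = d·√n = 0.31 × √76 = 2.7025. Critical value z_{0.05} = 1.645.
Revised power = Φ(δ − 1.645) = Φ(1.058) = 0.8549.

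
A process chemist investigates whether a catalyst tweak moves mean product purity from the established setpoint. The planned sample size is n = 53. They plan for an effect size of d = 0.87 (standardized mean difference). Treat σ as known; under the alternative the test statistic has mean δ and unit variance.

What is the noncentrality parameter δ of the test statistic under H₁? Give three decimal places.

δ ≈ 6.334

The noncentrality parameter scales effect size by the design's sample-size factor: δ = d·√n = 0.87 × √53 = 6.3337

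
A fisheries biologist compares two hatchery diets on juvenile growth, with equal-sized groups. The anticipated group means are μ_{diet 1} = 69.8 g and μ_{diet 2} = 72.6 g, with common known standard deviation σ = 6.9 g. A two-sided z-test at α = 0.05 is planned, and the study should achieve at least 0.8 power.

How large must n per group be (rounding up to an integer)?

Standardized effect: d = |μ_{diet 1} − μ_{diet 2}| / σ = |69.8 − 72.6| / 6.9 = 0.4058
For power 0.8 need Φ(δ − z_{0.025}) = 0.8, so δ = z_{0.025} + z_{0.20} = 1.960 + 0.842 = 2.802.
(Ignoring the negligible lower-tail rejection probability gives the usual closed-form inversion.)
δ = d·√(n/2) ⇒ n = 2(δ/d)² = 2 × (2.802 / 0.4058)² = 95.33.
Round up to the next whole unit.

n = 96 per group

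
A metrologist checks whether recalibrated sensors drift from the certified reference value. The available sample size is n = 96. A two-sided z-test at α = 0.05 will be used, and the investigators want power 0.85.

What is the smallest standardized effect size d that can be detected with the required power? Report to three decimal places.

Required noncentrality: δ = z_{0.025} + z_{0.15} = 1.960 + 1.036 = 2.996.
(Lower-tail contribution to power is negligible for δ > 0.)
δ = d·√n ⇒ d = δ/√n = 2.996/√96 = 0.3058.

d ≈ 0.306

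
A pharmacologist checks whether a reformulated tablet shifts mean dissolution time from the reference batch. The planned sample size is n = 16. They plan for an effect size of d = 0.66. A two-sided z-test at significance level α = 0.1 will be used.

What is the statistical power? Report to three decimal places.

Noncentrality parameter: δ = d·√n = 0.66 × √16 = 2.6400
Two-sided α = 0.1 → critical value z_{0.05} = 1.645.
Power = Φ(δ − 1.645) + Φ(−δ − 1.645) = Φ(0.995) + Φ(-4.285) = 0.8402 + 0.0000 = 0.8402.

Power ≈ 0.840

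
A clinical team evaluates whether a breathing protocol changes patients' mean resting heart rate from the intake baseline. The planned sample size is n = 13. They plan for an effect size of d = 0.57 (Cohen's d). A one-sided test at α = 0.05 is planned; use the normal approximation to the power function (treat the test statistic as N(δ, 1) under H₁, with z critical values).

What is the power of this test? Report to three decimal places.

Power ≈ 0.659

Noncentrality parameter: δ = d·√n = 0.57 × √13 = 2.0552
One-sided α = 0.05 → critical value z_{0.05} = 1.645.
Power = Φ(δ − 1.645) = Φ(0.410) = 0.6592.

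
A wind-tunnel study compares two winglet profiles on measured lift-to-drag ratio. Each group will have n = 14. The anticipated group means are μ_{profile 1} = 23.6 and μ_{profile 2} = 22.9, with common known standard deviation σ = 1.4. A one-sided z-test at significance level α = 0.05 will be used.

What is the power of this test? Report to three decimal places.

Standardized effect: d = |μ_{profile 1} − μ_{profile 2}| / σ = |23.6 − 22.9| / 1.4 = 0.5000
Noncentrality parameter: δ = d·√(n/2) = 0.5000 × √(14/2) = 1.3229
Critical value for a one-sided test at α = 0.05: z_α = 1.645.
Power = Φ(δ − 1.645) = Φ(-0.322) = 0.3737.

Power ≈ 0.374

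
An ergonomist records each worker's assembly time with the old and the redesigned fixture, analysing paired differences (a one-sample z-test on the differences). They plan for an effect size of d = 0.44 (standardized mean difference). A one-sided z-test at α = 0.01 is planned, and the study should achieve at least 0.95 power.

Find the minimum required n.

n = 82

For power 0.95 need Φ(δ − z_{0.01}) = 0.95, so δ = z_{0.01} + z_{0.05} = 2.326 + 1.645 = 3.971.
δ = d·√n ⇒ n = (δ/d)² = (3.971 / 0.44)² = 81.46.
Round up to the next whole unit.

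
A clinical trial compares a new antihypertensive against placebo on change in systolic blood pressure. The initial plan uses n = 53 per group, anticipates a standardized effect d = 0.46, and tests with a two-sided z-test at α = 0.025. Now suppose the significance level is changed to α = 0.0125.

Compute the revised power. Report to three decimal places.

δ = d·√(n/2) = 0.46 × √(53/2) = 2.3680 (unchanged). New critical value: z_{0.0063} = 2.498.
Revised power = Φ(δ − 2.498) + Φ(−δ − 2.498) = Φ(-0.130) + Φ(-4.866) = 0.4484 + 0.0000 = 0.4484.

Power ≈ 0.448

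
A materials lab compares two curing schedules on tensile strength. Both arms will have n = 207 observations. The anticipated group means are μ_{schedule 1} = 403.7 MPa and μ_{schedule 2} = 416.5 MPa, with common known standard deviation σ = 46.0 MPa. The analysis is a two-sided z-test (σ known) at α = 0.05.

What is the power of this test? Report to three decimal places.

Power ≈ 0.808

Standardized effect: d = |μ_{schedule 1} − μ_{schedule 2}| / σ = |403.7 − 416.5| / 46.0 = 0.2783
Noncentrality parameter: δ = d·√(n/2) = 0.2783 × √(207/2) = 2.8309
Two-sided α = 0.05 → critical value z_{0.025} = 1.960.
Power = Φ(δ − 1.960) + Φ(−δ − 1.960) = Φ(0.871) + Φ(-4.791) = 0.8081 + 0.0000 = 0.8081.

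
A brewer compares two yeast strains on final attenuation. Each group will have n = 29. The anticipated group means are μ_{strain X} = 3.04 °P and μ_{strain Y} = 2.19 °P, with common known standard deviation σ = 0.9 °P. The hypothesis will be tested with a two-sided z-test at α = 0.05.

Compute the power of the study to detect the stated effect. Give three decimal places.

Power ≈ 0.949

Standardized effect: d = |μ_{strain X} − μ_{strain Y}| / σ = |3.04 − 2.19| / 0.9 = 0.9444
Noncentrality parameter: δ = d·√(n/2) = 0.9444 × √(29/2) = 3.5963
Critical value for a two-sided test at α = 0.05: z_{α/2} = 1.960.
Power = Φ(δ − 1.960) + Φ(−δ − 1.960) = Φ(1.636) + Φ(-5.556) = 0.9491 + 0.0000 = 0.9491.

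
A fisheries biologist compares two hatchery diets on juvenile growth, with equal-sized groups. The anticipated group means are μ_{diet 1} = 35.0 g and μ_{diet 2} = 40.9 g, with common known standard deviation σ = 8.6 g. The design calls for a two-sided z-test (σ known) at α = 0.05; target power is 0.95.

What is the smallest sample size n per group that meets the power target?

n = 56 per group

Standardized effect: d = |μ_{diet 1} − μ_{diet 2}| / σ = |35.0 − 40.9| / 8.6 = 0.6860
Set Φ(δ − 1.960) = 0.95; then δ − 1.960 = Φ⁻¹(0.95) = 1.645, giving δ = 3.605.
(Ignoring the negligible lower-tail rejection probability gives the usual closed-form inversion.)
δ = d·√(n/2) ⇒ n = 2(δ/d)² = 2 × (3.605 / 0.6860)² = 55.22.
Round up to the next whole unit.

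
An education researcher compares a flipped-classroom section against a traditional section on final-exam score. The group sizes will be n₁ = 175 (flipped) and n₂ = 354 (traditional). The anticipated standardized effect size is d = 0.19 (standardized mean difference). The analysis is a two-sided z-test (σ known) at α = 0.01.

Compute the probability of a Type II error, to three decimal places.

β ≈ 0.698

Noncentrality parameter: δ = d / √(1/n₁ + 1/n₂) = 0.19 / √(1/175 + 1/354) = 2.0561
Critical value for a two-sided test at α = 0.01: z_{α/2} = 2.576.
Power = Φ(δ − 2.576) + Φ(−δ − 2.576) = Φ(-0.520) + Φ(-4.632) = 0.3016 + 0.0000 = 0.3016.
Type II error: β = 1 − power = 1 − 0.3016 = 0.6984.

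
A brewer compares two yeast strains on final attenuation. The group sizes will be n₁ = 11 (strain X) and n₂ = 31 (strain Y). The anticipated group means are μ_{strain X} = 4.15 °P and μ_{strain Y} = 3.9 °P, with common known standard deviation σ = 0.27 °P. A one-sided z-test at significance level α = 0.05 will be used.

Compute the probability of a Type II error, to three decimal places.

β ≈ 0.160

Standardized effect: d = |μ_{strain X} − μ_{strain Y}| / σ = |4.15 − 3.9| / 0.27 = 0.9259
Noncentrality parameter: δ = d / √(1/n₁ + 1/n₂) = 0.9259 / √(1/11 + 1/31) = 2.6383
One-sided α = 0.05 → critical value z_{0.05} = 1.645.
Power = P(Z > 1.645 − δ) = Φ(0.993) = 0.8398.
Type II error: β = 1 − power = 1 − 0.8398 = 0.1602.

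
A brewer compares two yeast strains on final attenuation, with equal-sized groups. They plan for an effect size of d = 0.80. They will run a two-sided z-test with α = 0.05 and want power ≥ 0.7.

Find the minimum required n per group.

n = 20 per group

For power 0.7 need Φ(δ − z_{0.025}) = 0.7, so δ = z_{0.025} + z_{0.30} = 1.960 + 0.524 = 2.484.
(The Φ(−δ − z_{α/2}) term is vanishingly small for δ > 0 and is dropped in the standard sample-size formula.)
δ = d·√(n/2) ⇒ n = 2(δ/d)² = 2 × (2.484 / 0.80)² = 19.29.
Rounding up, n = 20 per group.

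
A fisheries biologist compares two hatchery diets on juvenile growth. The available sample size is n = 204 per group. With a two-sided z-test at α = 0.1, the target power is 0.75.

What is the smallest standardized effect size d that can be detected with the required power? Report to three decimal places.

d ≈ 0.230

Required noncentrality: δ = z_{0.05} + z_{0.25} = 1.645 + 0.674 = 2.319.
(The second rejection-region term Φ(−δ − z_{α/2}) is negligible and dropped.)
δ = d·√(n/2) ⇒ d = δ/√(n/2) = 2.319/√(204/2) = 0.2296.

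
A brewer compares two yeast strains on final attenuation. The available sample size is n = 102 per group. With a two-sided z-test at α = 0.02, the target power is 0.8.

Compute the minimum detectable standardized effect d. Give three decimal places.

Need Φ(δ − 2.326) = 0.8, so δ = 2.326 + 0.842 = 3.168.
(The second rejection-region term Φ(−δ − z_{α/2}) is negligible and dropped.)
δ = d·√(n/2) ⇒ d = δ/√(n/2) = 3.168/√(102/2) = 0.4436.

d ≈ 0.444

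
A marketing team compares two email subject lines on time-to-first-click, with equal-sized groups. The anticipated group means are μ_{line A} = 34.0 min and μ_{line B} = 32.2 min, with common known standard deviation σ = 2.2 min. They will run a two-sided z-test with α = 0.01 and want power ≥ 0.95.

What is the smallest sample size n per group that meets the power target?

Standardized effect: d = |μ_{line A} − μ_{line B}| / σ = |34.0 − 32.2| / 2.2 = 0.8182
Set Φ(δ − 2.576) = 0.95; then δ − 2.576 = Φ⁻¹(0.95) = 1.645, giving δ = 4.221.
(Ignoring the negligible lower-tail rejection probability gives the usual closed-form inversion.)
δ = d·√(n/2) ⇒ n = 2(δ/d)² = 2 × (4.221 / 0.8182)² = 53.22.
Round up to the next whole unit.

n = 54 per group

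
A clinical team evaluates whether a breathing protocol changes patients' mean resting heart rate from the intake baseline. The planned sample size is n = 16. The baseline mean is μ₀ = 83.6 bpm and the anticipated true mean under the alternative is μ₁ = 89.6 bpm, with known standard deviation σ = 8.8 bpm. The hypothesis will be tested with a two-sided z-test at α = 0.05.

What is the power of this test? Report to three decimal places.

Standardized effect: d = |μ₁ − μ₀| / σ = |89.6 − 83.6| / 8.8 = 0.6818
Noncentrality parameter: δ = d·√n = 0.6818 × √16 = 2.7273
Two-sided α = 0.05 → critical value z_{0.025} = 1.960.
Power = Φ(δ − 1.960) + Φ(−δ − 1.960) = Φ(0.767) + Φ(-4.687) = 0.7786 + 0.0000 = 0.7786.

Power ≈ 0.779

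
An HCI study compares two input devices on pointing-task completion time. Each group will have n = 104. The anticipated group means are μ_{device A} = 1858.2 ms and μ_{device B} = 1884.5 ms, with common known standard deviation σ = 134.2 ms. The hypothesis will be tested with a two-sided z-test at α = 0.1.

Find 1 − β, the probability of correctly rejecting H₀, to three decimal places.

Standardized effect: d = |μ_{device A} − μ_{device B}| / σ = |1858.2 − 1884.5| / 134.2 = 0.1960
Noncentrality parameter: δ = d·√(n/2) = 0.1960 × √(104/2) = 1.4132
Critical value for a two-sided test at α = 0.1: z_{α/2} = 1.645.
Power = Φ(δ − 1.645) + Φ(−δ − 1.645) = Φ(-0.232) + Φ(-3.058) = 0.4084 + 0.0011 = 0.4095.

Power ≈ 0.410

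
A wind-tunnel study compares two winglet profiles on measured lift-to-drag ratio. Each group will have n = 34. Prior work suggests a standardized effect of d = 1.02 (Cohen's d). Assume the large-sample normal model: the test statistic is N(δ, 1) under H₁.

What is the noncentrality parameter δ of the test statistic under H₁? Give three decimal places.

δ = d·√(n/2) = 1.02 × √(34/2) = 4.2056

δ ≈ 4.206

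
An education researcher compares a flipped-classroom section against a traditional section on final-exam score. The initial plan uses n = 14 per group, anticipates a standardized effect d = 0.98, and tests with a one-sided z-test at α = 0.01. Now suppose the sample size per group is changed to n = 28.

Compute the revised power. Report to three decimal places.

Power ≈ 0.910

With n = 28 per group: δ = d·√(n/2) = 0.98 × √(28/2) = 3.6668. Critical value z_{0.01} = 2.326.
Revised power = Φ(δ − 2.326) = Φ(1.340) = 0.9100.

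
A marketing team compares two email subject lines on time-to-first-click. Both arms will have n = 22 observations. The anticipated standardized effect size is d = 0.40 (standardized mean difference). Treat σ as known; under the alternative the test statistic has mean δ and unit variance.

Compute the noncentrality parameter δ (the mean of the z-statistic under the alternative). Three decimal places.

δ ≈ 1.327

The noncentrality parameter scales effect size by the design's sample-size factor: δ = d·√(n/2) = 0.40 × √(22/2) = 1.3266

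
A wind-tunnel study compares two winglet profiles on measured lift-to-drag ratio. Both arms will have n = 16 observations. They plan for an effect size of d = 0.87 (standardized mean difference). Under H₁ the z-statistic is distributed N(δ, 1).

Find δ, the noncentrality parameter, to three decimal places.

δ ≈ 2.461

δ = d·√(n/2) = 0.87 × √(16/2) = 2.4607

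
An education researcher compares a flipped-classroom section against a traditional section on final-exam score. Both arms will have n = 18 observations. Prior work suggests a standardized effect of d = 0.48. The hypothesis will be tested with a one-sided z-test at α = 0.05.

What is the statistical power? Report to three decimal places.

Power ≈ 0.419

Noncentrality parameter: δ = d·√(n/2) = 0.48 × √(18/2) = 1.4400
Critical value for a one-sided test at α = 0.05: z_α = 1.645.
Power = P(Z > 1.645 − δ) = Φ(-0.205) = 0.4188.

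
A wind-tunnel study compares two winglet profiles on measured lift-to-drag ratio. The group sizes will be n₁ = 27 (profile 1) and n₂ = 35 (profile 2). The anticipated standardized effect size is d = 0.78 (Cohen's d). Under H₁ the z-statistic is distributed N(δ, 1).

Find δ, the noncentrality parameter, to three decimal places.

δ ≈ 3.045

The noncentrality parameter scales effect size by the design's sample-size factor: δ = d / √(1/n₁ + 1/n₂) = 0.78 / √(1/27 + 1/35) = 3.0452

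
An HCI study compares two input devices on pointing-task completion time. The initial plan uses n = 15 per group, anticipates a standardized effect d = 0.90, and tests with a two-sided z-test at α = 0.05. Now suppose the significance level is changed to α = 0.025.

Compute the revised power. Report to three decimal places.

Power ≈ 0.588

δ = d·√(n/2) = 0.90 × √(15/2) = 2.4648 (unchanged). New critical value: z_{0.0125} = 2.241.
Revised power = Φ(δ − 2.241) + Φ(−δ − 2.241) = Φ(0.223) + Φ(-4.706) = 0.5884 + 0.0000 = 0.5884.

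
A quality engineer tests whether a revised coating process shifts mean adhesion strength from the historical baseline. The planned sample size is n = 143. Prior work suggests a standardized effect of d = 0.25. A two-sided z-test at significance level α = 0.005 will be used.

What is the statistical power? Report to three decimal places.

Power ≈ 0.572

Noncentrality parameter: λ = d·√n = 0.25 × √143 = 2.9896
Critical value for a two-sided test at α = 0.005: z_{α/2} = 2.807.
Power = Φ(λ − 2.807) + Φ(−λ − 2.807) = Φ(0.183) + Φ(-5.797) = 0.5724 + 0.0000 = 0.5724.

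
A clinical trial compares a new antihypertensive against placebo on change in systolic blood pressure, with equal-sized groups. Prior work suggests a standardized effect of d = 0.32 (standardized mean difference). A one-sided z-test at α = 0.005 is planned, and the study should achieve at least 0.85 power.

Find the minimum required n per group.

n = 255 per group

For power 0.85 need Φ(δ − z_{0.005}) = 0.85, so δ = z_{0.005} + z_{0.15} = 2.576 + 1.036 = 3.612.
δ = d·√(n/2) ⇒ n = 2(δ/d)² = 2 × (3.612 / 0.32)² = 254.85.
Rounding up, n = 255 per group.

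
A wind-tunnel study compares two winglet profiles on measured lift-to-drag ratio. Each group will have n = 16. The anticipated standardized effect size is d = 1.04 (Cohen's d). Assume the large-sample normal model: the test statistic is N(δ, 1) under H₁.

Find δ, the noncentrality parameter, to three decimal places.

The noncentrality parameter scales effect size by the design's sample-size factor: δ = d·√(n/2) = 1.04 × √(16/2) = 2.9416

δ ≈ 2.942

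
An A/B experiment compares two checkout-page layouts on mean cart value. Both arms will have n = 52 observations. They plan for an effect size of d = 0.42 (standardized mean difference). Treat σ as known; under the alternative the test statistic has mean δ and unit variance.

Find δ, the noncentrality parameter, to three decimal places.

δ = d·√(n/2) = 0.42 × √(52/2) = 2.1416

δ ≈ 2.142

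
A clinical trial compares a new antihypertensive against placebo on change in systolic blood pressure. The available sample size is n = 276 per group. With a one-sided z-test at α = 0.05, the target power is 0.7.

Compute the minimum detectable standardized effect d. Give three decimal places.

d ≈ 0.185

Need Φ(δ − 1.645) = 0.7, so δ = 1.645 + 0.524 = 2.169.
δ = d·√(n/2) ⇒ d = δ/√(n/2) = 2.169/√(276/2) = 0.1847.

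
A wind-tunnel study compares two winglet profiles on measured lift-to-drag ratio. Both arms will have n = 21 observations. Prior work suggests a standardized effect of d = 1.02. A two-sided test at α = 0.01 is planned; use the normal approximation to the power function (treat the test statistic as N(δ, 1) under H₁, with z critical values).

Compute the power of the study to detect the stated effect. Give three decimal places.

Noncentrality parameter: δ = d·√(n/2) = 1.02 × √(21/2) = 3.3052
Critical value for a two-sided test at α = 0.01: z_{α/2} = 2.576.
Power = Φ(δ − 2.576) + Φ(−δ − 2.576) = Φ(0.729) + Φ(-5.881) = 0.7671 + 0.0000 = 0.7671.

Power ≈ 0.767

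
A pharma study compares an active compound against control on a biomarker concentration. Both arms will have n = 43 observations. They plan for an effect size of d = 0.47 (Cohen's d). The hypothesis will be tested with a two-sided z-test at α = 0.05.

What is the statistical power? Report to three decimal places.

Power ≈ 0.587

Noncentrality parameter: δ = d·√(n/2) = 0.47 × √(43/2) = 2.1793
Two-sided α = 0.05 → critical value z_{0.025} = 1.960.
Power = Φ(δ − 1.960) + Φ(−δ − 1.960) = Φ(0.219) + Φ(-4.139) = 0.5868 + 0.0000 = 0.5868.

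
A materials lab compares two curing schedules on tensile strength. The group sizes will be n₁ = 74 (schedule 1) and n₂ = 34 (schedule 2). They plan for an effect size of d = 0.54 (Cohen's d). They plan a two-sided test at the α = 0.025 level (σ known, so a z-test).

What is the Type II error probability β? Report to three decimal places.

β ≈ 0.358

Noncentrality parameter: δ = d / √(1/n₁ + 1/n₂) = 0.54 / √(1/74 + 1/34) = 2.6064
Two-sided α = 0.025 → critical value z_{0.0125} = 2.241.
Power = Φ(δ − 2.241) + Φ(−δ − 2.241) = Φ(0.365) + Φ(-4.848) = 0.6424 + 0.0000 = 0.6424.
Type II error: β = 1 − power = 1 − 0.6424 = 0.3576.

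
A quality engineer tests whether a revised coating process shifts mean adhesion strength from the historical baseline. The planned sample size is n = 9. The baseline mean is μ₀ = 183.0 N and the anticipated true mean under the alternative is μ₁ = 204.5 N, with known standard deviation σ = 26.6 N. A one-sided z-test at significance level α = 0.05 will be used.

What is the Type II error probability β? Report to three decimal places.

β ≈ 0.218

Standardized effect: d = |μ₁ − μ₀| / σ = |204.5 − 183.0| / 26.6 = 0.8083
Noncentrality parameter: δ = d·√n = 0.8083 × √9 = 2.4248
One-sided α = 0.05 → critical value z_{0.05} = 1.645.
Power = Φ(δ − 1.645) = Φ(0.780) = 0.7823.
Type II error: β = 1 − power = 1 − 0.7823 = 0.2177.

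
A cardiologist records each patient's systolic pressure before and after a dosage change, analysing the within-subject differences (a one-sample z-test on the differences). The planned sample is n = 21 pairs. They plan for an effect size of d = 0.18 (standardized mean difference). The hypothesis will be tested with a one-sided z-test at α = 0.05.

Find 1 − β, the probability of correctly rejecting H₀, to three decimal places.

Power ≈ 0.206

Noncentrality parameter: λ = d·√n = 0.18 × √21 = 0.8249
One-sided α = 0.05 → critical value z_{0.05} = 1.645.
Power = P(Z > 1.645 − λ) = Φ(-0.820) = 0.2061.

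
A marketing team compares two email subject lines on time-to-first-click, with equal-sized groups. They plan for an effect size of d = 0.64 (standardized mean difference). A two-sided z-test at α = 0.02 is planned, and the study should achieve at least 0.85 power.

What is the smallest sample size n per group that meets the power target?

For power 0.85 need Φ(δ − z_{0.01}) = 0.85, so δ = z_{0.01} + z_{0.15} = 2.326 + 1.036 = 3.363.
(The Φ(−δ − z_{α/2}) term is vanishingly small for δ > 0 and is dropped in the standard sample-size formula.)
δ = d·√(n/2) ⇒ n = 2(δ/d)² = 2 × (3.363 / 0.64)² = 55.22.
Rounding up, n = 56 per group.

n = 56 per group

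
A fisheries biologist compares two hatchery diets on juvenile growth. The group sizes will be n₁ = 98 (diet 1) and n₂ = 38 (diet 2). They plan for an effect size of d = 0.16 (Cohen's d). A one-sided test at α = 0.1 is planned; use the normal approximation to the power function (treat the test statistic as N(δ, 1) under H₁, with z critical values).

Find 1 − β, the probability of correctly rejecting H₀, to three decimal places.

Noncentrality parameter: δ = d / √(1/n₁ + 1/n₂) = 0.16 / √(1/98 + 1/38) = 0.8373
Critical value for a one-sided test at α = 0.1: z_α = 1.282.
Power = P(Z > 1.282 − δ) = Φ(-0.444) = 0.3284.

Power ≈ 0.328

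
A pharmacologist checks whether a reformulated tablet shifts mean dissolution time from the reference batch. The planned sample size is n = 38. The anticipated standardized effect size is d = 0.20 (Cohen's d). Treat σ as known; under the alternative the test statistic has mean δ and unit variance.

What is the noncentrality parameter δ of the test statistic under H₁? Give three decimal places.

δ ≈ 1.233

The noncentrality parameter scales effect size by the design's sample-size factor: δ = d·√n = 0.20 × √38 = 1.2329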